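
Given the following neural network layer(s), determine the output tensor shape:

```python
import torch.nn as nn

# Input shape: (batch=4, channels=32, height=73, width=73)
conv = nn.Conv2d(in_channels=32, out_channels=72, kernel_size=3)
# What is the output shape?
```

Input: (4, 32, 73, 73) -> Output: (4, 72, 71, 71)

Answer: (4, 72, 71, 71)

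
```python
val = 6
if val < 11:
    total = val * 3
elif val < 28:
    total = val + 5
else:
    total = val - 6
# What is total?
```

Trace:
`val = 6` → val = 6
`if val < 11: ...` → val < 11 is True → total = 18
So total = 18

Answer: 18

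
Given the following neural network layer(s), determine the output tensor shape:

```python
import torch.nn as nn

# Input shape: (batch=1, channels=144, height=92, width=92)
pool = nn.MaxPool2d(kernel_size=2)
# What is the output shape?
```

Input: (1, 144, 92, 92) -> Output: (1, 144, 46, 46)

Answer: (1, 144, 46, 46)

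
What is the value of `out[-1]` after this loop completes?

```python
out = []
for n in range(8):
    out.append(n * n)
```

Last element of squares 0 to 7
`out` takes the values: [] → [0] → [0, 1] → [0, 1, 4] → [0, 1, 4, 9] → [0, 1, 4, 9, 16] → [0, 1, 4, 9, 16, 25] → [0, 1, 4, 9, 16, 25, 36] → [0, 1, 4, 9, 16, 25, 36, 49]
So `out[-1]` = 49

Answer: 49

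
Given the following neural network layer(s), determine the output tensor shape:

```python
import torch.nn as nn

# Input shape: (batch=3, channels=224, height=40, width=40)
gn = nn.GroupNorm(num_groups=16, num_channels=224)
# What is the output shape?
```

Input: (3, 224, 40, 40) -> Output: (3, 224, 40, 40)

Answer: (3, 224, 40, 40)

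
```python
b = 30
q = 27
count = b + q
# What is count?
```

Trace:
`b = 30` → b = 30
`q = 27` → q = 27
`count = b + q` → count = 57
So count = 57

Answer: 57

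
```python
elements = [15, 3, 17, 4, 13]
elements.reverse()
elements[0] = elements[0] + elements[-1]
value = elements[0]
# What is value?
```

Trace:
`elements = [15, 3, 17, 4, 13]` → elements = [15, 3, 17, 4, 13]
`elements.reverse()` → elements = [13, 4, 17, 3, 15]
`elements[0] = elements[0] + elements[-1]` → elements = [28, 4, 17, 3, 15]
`value = elements[0]` → value = 28
So value = 28

Answer: 28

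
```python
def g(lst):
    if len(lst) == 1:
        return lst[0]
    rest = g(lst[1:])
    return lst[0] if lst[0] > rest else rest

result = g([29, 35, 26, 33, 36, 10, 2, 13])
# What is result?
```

Recursive max over [29, 35, 26, 33, 36, 10, 2, 13] = 36

Answer: 36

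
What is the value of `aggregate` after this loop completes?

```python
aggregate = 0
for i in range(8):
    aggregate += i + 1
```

Start at 0, add 1 to 8 = 36
`aggregate` takes the values: 0 → 1 → 3 → 6 → 10 → 15 → 21 → 28 → 36

Answer: 36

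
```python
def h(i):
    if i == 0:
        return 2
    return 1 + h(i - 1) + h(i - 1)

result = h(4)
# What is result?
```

h(i) = 1 + 2·h(i-1), h(0)=2. Closed form: (2+1)·2^4 - 1 = 47.

Answer: 47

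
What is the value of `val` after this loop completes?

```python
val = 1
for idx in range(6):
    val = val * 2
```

Multiply by 2, 6 times: 1 * 2^6 = 64
`val` takes the values: 1 → 2 → 4 → 8 → 16 → 32 → 64

Answer: 64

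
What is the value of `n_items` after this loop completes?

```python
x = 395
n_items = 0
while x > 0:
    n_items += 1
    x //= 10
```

Count digits by repeated division by 10
`n_items` takes the values: 0 → 1 → 2 → 3

Answer: 3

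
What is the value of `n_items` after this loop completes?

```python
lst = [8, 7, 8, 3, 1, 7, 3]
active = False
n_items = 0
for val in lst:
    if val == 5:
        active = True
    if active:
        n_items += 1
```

Count elements after first 5 in [8, 7, 8, 3, 1, 7, 3]
`n_items` takes the values: 0

Answer: 0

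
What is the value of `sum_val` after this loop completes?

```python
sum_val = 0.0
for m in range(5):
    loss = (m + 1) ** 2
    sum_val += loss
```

Sum of squared losses 1² + 2² + ... + 5²
`sum_val` takes the values: 0.0 → 1.0 → 5.0 → 14.0 → 30.0 → 55.0

Answer: 55.0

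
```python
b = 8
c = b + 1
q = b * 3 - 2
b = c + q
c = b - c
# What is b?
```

Trace:
`b = 8` → b = 8
`c = b + 1` → c = 9
`q = b * 3 - 2` → q = 22
`b = c + q` → b = 31
`c = b - c` → c = 22
So b = 31

Answer: 31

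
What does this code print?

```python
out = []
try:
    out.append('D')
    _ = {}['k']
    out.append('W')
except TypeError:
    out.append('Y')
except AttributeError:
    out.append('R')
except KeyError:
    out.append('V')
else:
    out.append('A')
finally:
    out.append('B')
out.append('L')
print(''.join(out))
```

Execution trace: 'D' (try body) → 'V' (except KeyError) → 'B' (finally) → 'L' (after the try/except). Output: DVBL

Answer: DVBL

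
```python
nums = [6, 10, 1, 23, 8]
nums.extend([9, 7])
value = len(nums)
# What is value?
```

Trace:
`nums = [6, 10, 1, 23, 8]` → nums = [6, 10, 1, 23, 8]
`nums.extend([9, 7])` → nums = [6, 10, 1, 23, 8, 9, 7]
`value = len(nums)` → value = 7
So value = 7

Answer: 7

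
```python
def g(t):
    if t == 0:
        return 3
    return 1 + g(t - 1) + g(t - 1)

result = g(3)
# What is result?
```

g(t) = 1 + 2·g(t-1), g(0)=3. Closed form: (3+1)·2^3 - 1 = 31.

Answer: 31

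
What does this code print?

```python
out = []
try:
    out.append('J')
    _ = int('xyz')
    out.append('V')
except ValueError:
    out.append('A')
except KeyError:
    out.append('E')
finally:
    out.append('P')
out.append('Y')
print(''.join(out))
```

Execution trace: 'J' (try body) → 'A' (except ValueError) → 'P' (finally) → 'Y' (after the try/except). Output: JAPY

Answer: JAPY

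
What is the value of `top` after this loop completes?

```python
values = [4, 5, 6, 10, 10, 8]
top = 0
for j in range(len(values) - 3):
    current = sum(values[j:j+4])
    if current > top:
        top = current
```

Max sum of 4-element window in [4, 5, 6, 10, 10, 8]
`top` takes the values: 0 → 25 → 31 → 34

Answer: 34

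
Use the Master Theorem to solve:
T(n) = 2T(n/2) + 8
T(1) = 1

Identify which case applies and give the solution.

a=2, b=2, f(n)=8. log_2(2) = 1. Since c=0 < 1, Case 1 applies: T(n) = Θ(n^log_b(a)) = O(n).

Answer: O(n) - Case 1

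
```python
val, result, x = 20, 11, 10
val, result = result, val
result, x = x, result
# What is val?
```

Trace:
`val, result, x = 20, 11, 10` → val = 20; result = 11; x = 10
`val, result = result, val` → val = 11; result = 20
`result, x = x, result` → result = 10; x = 20
So val = 11

Answer: 11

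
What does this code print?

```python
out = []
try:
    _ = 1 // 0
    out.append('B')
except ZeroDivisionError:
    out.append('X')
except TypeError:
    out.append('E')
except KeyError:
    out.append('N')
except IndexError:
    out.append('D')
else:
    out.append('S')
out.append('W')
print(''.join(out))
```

Execution trace: 'X' (except ZeroDivisionError) → 'W' (after the try/except). Output: XW

Answer: XW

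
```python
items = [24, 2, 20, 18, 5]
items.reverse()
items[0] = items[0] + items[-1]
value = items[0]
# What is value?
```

Trace:
`items = [24, 2, 20, 18, 5]` → items = [24, 2, 20, 18, 5]
`items.reverse()` → items = [5, 18, 20, 2, 24]
`items[0] = items[0] + items[-1]` → items = [29, 18, 20, 2, 24]
`value = items[0]` → value = 29
So value = 29

Answer: 29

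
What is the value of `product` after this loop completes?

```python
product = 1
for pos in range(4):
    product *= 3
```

3^4 = 81
`product` takes the values: 1 → 3 → 9 → 27 → 81

Answer: 81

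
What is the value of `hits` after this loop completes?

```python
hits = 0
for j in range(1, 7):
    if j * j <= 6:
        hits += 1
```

Count numbers where j² ≤ 6
`hits` takes the values: 0 → 1 → 2

Answer: 2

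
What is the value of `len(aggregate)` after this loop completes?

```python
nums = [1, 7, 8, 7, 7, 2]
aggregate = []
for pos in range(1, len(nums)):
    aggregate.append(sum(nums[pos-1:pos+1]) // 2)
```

Number of 2-element averages
`aggregate` takes the values: [] → [4] → [4, 7] → [4, 7, 7] → [4, 7, 7, 7] → [4, 7, 7, 7, 4]
So `len(aggregate)` = 5

Answer: 5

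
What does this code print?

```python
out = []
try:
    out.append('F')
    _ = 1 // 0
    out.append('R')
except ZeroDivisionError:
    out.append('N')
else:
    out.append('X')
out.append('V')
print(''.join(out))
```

Execution trace: 'F' (try body) → 'N' (except ZeroDivisionError) → 'V' (after the try/except). Output: FNV

Answer: FNV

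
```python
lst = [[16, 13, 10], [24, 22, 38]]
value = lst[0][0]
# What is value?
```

Trace:
`lst = [[16, 13, 10], [24, 22, 38]]` → lst = [[16, 13, 10], [24, 22, 38]]
`value = lst[0][0]` → value = 16
So value = 16

Answer: 16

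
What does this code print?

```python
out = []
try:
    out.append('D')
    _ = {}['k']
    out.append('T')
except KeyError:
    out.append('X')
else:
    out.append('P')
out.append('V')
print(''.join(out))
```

Execution trace: 'D' (try body) → 'X' (except KeyError) → 'V' (after the try/except). Output: DXV

Answer: DXV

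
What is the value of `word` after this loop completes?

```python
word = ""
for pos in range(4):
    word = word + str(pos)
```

Concatenate digits 0 to 3
`word` takes the values: "" → "0" → "01" → "012" → "0123"

Answer: "0123"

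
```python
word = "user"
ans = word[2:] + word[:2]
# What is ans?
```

Trace:
`word = "user"` → word = 'user'
`ans = word[2:] + word[:2]` → ans = 'erus'
So ans = 'erus'

Answer: 'erus'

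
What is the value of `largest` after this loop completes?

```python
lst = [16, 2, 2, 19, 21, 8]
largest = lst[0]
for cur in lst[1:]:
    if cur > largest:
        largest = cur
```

Maximum of [16, 2, 2, 19, 21, 8]
`largest` takes the values: 16 → 19 → 21

Answer: 21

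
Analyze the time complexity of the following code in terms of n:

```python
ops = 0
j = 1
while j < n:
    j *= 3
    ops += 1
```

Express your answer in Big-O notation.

Each loop level contributes: log n. Multiplying the contributions gives O(log n).

Answer: O(log n)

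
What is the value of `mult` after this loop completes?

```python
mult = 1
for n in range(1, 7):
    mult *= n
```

6! = 720
`mult` takes the values: 1 → 2 → 6 → 24 → 120 → 720

Answer: 720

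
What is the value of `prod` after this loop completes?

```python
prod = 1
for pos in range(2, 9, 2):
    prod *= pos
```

Product of even numbers 2 to 8
`prod` takes the values: 1 → 2 → 8 → 48 → 384

Answer: 384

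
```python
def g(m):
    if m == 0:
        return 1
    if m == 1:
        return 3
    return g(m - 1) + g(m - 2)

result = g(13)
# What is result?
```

Build up from base cases: g(0)=1, g(1)=3, g(2)=4, g(3)=7, g(4)=11, g(5)=18, g(6)=29, ..., g(13)=843

Answer: 843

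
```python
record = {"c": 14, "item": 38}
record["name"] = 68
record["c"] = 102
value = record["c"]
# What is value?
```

Trace:
`record = {"c": 14, "item": 38}` → record = {'c': 14, 'item': 38}
`record["name"] = 68` → record = {'c': 14, 'item': 38, 'name': 68}
`record["c"] = 102` → record = {'c': 102, 'item': 38, 'name': 68}
`value = record["c"]` → value = 102
So value = 102

Answer: 102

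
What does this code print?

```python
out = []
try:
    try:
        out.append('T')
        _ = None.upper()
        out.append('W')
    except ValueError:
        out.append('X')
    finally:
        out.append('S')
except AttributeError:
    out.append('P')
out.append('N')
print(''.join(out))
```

Execution trace: 'T' (inner try body) → 'S' (inner finally) → 'P' (outer except AttributeError) → 'N' (after the try/except). Output: TSPN

Answer: TSPN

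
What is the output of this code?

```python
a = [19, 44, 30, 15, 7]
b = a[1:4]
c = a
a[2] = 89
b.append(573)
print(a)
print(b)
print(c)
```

Key concept: slice vs alias.
Step by step:
`a = [19, 44, 30, 15, 7]` → a = [19, 44, 30, 15, 7]
`b = a[1:4]` → b = [44, 30, 15]
`c = a` → c = [19, 44, 30, 15, 7] (same object as a)
`a[2] = 89` → a = [19, 44, 89, 15, 7] (same object as c); c = [19, 44, 89, 15, 7] (same object as a)
`b.append(573)` → b = [44, 30, 15, 573]
`print(a)` → prints [19, 44, 89, 15, 7]
`print(b)` → prints [44, 30, 15, 573]
`print(c)` → prints [19, 44, 89, 15, 7]

Answer:
[19, 44, 89, 15, 7]
[44, 30, 15, 573]
[19, 44, 89, 15, 7]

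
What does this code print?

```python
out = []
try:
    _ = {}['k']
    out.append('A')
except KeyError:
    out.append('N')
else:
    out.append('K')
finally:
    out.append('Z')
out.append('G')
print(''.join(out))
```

Execution trace: 'N' (except KeyError) → 'Z' (finally) → 'G' (after the try/except). Output: NZG

Answer: NZG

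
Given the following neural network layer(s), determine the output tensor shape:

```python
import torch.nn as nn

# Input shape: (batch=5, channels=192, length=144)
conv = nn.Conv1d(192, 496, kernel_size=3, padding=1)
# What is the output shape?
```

Input: (5, 192, 144) -> Output: (5, 496, 144)

Answer: (5, 496, 144)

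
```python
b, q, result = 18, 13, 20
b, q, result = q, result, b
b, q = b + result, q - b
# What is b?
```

Trace:
`b, q, result = 18, 13, 20` → b = 18; q = 13; result = 20
`b, q, result = q, result, b` → b = 13; q = 20; result = 18
`b, q = b + result, q - b` → b = 31; q = 7
So b = 31

Answer: 31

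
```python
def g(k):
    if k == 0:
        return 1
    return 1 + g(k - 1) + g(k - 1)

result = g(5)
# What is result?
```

g(k) = 1 + 2·g(k-1), g(0)=1. Closed form: (1+1)·2^5 - 1 = 63.

Answer: 63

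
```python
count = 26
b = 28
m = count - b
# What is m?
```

Trace:
`count = 26` → count = 26
`b = 28` → b = 28
`m = count - b` → m = -2
So m = -2

Answer: -2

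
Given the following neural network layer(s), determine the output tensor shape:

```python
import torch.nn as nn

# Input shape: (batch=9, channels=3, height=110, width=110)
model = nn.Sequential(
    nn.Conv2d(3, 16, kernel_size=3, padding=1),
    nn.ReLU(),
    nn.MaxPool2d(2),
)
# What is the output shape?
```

Input: (9, 3, 110, 110) -> after Conv2d: (9, 16, 110, 110) -> after ReLU: (9, 16, 110, 110) -> Output: (9, 16, 55, 55)

Answer: (9, 16, 55, 55)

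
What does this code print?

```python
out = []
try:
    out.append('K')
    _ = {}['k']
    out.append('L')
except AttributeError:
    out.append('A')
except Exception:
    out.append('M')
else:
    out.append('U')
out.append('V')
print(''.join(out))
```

Execution trace: 'K' (try body) → 'M' (except Exception) → 'V' (after the try/except). Output: KMV

Answer: KMV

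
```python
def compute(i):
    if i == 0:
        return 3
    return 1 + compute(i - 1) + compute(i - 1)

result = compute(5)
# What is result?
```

compute(i) = 1 + 2·compute(i-1), compute(0)=3. Closed form: (3+1)·2^5 - 1 = 127.

Answer: 127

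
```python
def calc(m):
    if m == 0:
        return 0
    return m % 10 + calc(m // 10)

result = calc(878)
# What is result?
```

Sum of digits of 878: 8 + 7 + 8 = 23

Answer: 23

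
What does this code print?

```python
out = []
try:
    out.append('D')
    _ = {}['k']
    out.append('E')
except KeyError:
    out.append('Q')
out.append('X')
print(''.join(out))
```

Execution trace: 'D' (try body) → 'Q' (except KeyError) → 'X' (after the try/except). Output: DQX

Answer: DQX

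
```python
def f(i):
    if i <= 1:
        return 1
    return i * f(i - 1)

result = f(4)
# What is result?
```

f(4) = 4 * 3 * 2 * 1 = 24

Answer: 24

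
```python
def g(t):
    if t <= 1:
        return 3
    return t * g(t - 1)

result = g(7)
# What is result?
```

g(7) = 7 * 6 * 5 * 4 * 3 * 2 * 3 = 15120

Answer: 15120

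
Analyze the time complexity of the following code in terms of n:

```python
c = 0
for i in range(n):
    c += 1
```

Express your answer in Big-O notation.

Each loop level contributes: n. Multiplying the contributions gives O(n).

Answer: O(n)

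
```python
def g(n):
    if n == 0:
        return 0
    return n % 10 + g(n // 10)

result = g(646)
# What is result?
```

Sum of digits of 646: 6 + 4 + 6 = 16

Answer: 16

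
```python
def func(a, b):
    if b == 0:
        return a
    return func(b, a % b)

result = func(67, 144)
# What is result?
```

func(67, 144) -> func(144, 67) -> func(67, 10) -> func(10, 7) -> func(7, 3) -> func(3, 1) -> func(1, 0) -> 1

Answer: 1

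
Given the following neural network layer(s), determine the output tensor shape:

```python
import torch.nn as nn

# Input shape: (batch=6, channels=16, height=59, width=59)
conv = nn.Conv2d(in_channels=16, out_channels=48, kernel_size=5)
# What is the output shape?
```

Input: (6, 16, 59, 59) -> Output: (6, 48, 55, 55)

Answer: (6, 48, 55, 55)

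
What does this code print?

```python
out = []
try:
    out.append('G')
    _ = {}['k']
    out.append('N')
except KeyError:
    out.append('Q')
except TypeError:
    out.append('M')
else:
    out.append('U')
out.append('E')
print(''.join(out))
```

Execution trace: 'G' (try body) → 'Q' (except KeyError) → 'E' (after the try/except). Output: GQE

Answer: GQE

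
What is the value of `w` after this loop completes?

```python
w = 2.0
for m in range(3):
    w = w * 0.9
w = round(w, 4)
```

Exponential decay: 2.0 * 0.9^3
`w` takes the values: 2.0 → 1.8 → 1.62 → 1.458

Answer: 1.458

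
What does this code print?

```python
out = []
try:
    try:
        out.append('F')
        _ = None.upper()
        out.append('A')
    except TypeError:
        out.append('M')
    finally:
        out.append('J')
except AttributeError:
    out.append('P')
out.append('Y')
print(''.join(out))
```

Execution trace: 'F' (try body) → 'J' (finally) → 'P' (outer except AttributeError) → 'Y' (after the try/except). Output: FJPY

Answer: FJPY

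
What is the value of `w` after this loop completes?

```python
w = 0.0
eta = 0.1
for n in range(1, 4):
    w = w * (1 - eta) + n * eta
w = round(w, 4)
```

Moving average with lr=0.1
`w` takes the values: 0.0 → 0.1 → 0.29 → 0.561

Answer: 0.561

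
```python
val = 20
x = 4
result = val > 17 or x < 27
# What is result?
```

Trace:
`val = 20` → val = 20
`x = 4` → x = 4
`result = val > 17 or x < 27` → result = True
So result = True

Answer: True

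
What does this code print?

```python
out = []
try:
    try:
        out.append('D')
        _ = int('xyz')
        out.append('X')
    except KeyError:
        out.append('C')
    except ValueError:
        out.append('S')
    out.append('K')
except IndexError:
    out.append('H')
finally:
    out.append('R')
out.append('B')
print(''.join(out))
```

Execution trace: 'D' (inner try body) → 'S' (inner except ValueError) → 'K' (try body, no exception) → 'R' (finally) → 'B' (after the try/except). Output: DSKRB

Answer: DSKRB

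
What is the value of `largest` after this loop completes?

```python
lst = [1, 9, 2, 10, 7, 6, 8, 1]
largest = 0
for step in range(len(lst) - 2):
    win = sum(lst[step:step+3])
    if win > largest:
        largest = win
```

Max sum of 3-element window in [1, 9, 2, 10, 7, 6, 8, 1]
`largest` takes the values: 0 → 12 → 21 → 23

Answer: 23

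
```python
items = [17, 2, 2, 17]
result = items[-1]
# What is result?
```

Trace:
`items = [17, 2, 2, 17]` → items = [17, 2, 2, 17]
`result = items[-1]` → result = 17
So result = 17

Answer: 17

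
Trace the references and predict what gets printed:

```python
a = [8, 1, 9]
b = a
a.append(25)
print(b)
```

Key concept: basic list aliasing.
Step by step:
`a = [8, 1, 9]` → a = [8, 1, 9]
`b = a` → b = [8, 1, 9] (same object as a)
`a.append(25)` → a = [8, 1, 9, 25] (same object as b); b = [8, 1, 9, 25] (same object as a)
`print(b)` → prints [8, 1, 9, 25]

Answer: [8, 1, 9, 25]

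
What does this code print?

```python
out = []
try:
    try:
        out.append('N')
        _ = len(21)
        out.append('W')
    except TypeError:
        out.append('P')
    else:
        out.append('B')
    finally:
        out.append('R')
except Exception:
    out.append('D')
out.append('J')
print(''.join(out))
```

Execution trace: 'N' (inner try body) → 'P' (inner except TypeError) → 'R' (inner finally) → 'J' (after the try/except). Output: NPRJ

Answer: NPRJ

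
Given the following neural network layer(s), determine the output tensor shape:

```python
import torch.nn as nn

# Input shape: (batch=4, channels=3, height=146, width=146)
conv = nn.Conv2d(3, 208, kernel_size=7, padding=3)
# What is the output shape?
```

Input: (4, 3, 146, 146) -> Output: (4, 208, 146, 146)

Answer: (4, 208, 146, 146)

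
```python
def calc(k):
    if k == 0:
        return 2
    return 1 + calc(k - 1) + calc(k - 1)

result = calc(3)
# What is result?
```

calc(k) = 1 + 2·calc(k-1), calc(0)=2. Closed form: (2+1)·2^3 - 1 = 23.

Answer: 23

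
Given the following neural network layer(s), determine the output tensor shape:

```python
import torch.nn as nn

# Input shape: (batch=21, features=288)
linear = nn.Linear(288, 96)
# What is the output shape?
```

Input: (21, 288) -> Output: (21, 96)

Answer: (21, 96)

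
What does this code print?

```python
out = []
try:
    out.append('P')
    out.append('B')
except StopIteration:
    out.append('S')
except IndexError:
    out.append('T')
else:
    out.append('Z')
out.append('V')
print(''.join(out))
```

Execution trace: 'P' (try body) → 'B' (try body, no exception) → 'Z' (else) → 'V' (after the try/except). Output: PBZV

Answer: PBZV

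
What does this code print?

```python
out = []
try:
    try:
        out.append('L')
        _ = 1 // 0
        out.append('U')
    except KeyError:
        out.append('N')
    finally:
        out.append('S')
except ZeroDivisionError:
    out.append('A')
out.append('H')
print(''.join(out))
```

Execution trace: 'L' (try body) → 'S' (finally) → 'A' (outer except ZeroDivisionError) → 'H' (after the try/except). Output: LSAH

Answer: LSAH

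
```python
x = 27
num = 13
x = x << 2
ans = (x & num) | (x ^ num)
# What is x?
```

Trace:
`x = 27` → x = 27
`num = 13` → num = 13
`x = x << 2` → x = 108
`ans = (x & num) | (x ^ num)` → ans = 109
So x = 108

Answer: 108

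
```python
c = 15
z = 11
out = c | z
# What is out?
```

Trace:
`c = 15` → c = 15
`z = 11` → z = 11
`out = c | z` → out = 15
So out = 15

Answer: 15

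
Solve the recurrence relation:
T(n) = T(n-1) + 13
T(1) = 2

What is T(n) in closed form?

Unrolling: T(n) = T(1) + 13·(n-1) = 2 + 13(n-1) = 13n - 11.

Answer: T(n) = 13n - 11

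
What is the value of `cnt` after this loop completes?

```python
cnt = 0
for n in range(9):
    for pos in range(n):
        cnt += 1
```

Triangle number: 0+1+2+...+8
`cnt` takes the values: 0 → 1 → 2 → 3 → 4 → 5 → 6 → 7 → 8 → 9 → 10 → 11 → 12 → 13 → 14 → 15 → 16 → 17 → 18 → 19 → 20 → 21 → 22 → 23 → 24 → 25 → 26 → 27 → 28 → 29 → 30 → 31 → 32 → 33 → 34 → 35 → 36

Answer: 36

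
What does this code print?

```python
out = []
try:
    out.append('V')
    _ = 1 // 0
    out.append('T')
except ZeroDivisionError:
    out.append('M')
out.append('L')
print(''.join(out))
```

Execution trace: 'V' (try body) → 'M' (except ZeroDivisionError) → 'L' (after the try/except). Output: VML

Answer: VML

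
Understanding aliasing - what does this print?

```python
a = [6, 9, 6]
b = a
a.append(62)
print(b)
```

Key concept: basic list aliasing.
Step by step:
`a = [6, 9, 6]` → a = [6, 9, 6]
`b = a` → b = [6, 9, 6] (same object as a)
`a.append(62)` → a = [6, 9, 6, 62] (same object as b); b = [6, 9, 6, 62] (same object as a)
`print(b)` → prints [6, 9, 6, 62]

Answer: [6, 9, 6, 62]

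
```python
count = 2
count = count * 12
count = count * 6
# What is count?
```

Trace:
`count = 2` → count = 2
`count = count * 12` → count = 24
`count = count * 6` → count = 144
So count = 144

Answer: 144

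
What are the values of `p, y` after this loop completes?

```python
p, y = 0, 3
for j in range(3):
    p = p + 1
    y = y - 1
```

p goes 0→3, y goes 3→0
`p, y` takes the values: (0, 3) → (1, 3) → (1, 2) → (2, 2) → (2, 1) → (3, 1) → (3, 0)

Answer: 3, 0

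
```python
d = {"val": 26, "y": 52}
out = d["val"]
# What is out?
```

Trace:
`d = {"val": 26, "y": 52}` → d = {'val': 26, 'y': 52}
`out = d["val"]` → out = 26
So out = 26

Answer: 26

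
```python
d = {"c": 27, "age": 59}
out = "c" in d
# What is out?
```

Trace:
`d = {"c": 27, "age": 59}` → d = {'c': 27, 'age': 59}
`out = "c" in d` → out = True
So out = True

Answer: True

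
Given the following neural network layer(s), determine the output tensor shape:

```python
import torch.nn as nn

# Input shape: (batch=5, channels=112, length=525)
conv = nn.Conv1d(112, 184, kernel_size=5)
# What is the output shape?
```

Input: (5, 112, 525) -> Output: (5, 184, 521)

Answer: (5, 184, 521)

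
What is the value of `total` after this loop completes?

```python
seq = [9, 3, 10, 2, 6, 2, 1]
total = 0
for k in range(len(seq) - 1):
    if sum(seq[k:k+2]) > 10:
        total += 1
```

Count windows with sum > 10
`total` takes the values: 0 → 1 → 2 → 3

Answer: 3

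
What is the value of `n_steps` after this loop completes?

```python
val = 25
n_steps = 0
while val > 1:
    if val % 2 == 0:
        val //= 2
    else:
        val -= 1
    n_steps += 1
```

Steps to reduce 25 to 1
`n_steps` takes the values: 0 → 1 → 2 → 3 → 4 → 5 → 6

Answer: 6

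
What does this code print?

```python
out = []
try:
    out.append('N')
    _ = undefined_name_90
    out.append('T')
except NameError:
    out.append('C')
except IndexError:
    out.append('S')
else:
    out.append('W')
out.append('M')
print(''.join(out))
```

Execution trace: 'N' (try body) → 'C' (except NameError) → 'M' (after the try/except). Output: NCM

Answer: NCM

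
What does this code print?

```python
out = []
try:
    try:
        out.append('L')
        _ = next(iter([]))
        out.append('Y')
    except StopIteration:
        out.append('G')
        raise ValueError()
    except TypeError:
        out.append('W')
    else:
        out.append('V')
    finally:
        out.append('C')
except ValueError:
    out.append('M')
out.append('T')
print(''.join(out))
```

Execution trace: 'L' (inner try body) → 'G' (inner except StopIteration) → 'C' (inner finally) → 'M' (outer except ValueError) → 'T' (after the try/except). Output: LGCMT

Answer: LGCMT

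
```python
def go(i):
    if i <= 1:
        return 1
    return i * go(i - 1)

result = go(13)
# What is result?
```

go(13) = 13 * 12 * 11 * 10 * 9 * 8 * 7 * 6 * 5 * 4 * 3 * 2 * 1 = 6227020800

Answer: 6227020800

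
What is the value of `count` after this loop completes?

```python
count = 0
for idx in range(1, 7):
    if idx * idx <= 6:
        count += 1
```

Count numbers where idx² ≤ 6
`count` takes the values: 0 → 1 → 2

Answer: 2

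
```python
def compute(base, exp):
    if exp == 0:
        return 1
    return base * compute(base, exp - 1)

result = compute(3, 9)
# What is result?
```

compute(3, 9) = 3 * 3 * 3 * 3 * 3 * 3 * 3 * 3 * 3 = 19683

Answer: 19683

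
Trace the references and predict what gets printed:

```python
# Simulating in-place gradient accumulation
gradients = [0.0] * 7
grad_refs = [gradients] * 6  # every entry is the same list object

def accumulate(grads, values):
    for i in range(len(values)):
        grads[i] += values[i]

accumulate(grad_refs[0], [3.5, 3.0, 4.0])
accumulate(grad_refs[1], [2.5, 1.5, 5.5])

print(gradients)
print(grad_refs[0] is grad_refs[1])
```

Key concept: gradient accumulation aliasing.
Step by step:
`gradients = [0.0] * 7` → gradients = [0.0, 0.0, 0.0, 0.0, 0.0, 0.0, 0.0]
`grad_refs = [gradients] * 6` → grad_refs = [[0.0, 0.0, 0.0, 0.0, 0.0, 0.0, 0.0], [0.0, 0.0, 0.0, 0.0, 0.0, 0.0, 0.0], [0.0, 0.0, 0.0, 0.0, 0.0, 0.0, 0.0], [0.0, 0.0, 0.0, 0.0, 0.0, 0.0, 0.0], [0.0, 0.0, 0.0, 0.0, 0.0, 0.0, 0.0], [0.0, 0.0, 0.0, 0.0, 0.0, 0.0, 0.0]]
`accumulate(grad_refs[0], [3.5, 3.0, 4.0])` → gradients = [3.5, 3.0, 4.0, 0.0, 0.0, 0.0, 0.0]; grad_refs = [[3.5, 3.0, 4.0, 0.0, 0.0, 0.0, 0.0], [3.5, 3.0, 4.0, 0.0, 0.0, 0.0, 0.0], [3.5, 3.0, 4.0, 0.0, 0.0, 0.0, 0.0], [3.5, 3.0, 4.0, 0.0, 0.0, 0.0, 0.0], [3.5, 3.0, 4.0, 0.0, 0.0, 0.0, 0.0], [3.5, 3.0, 4.0, 0.0, 0.0, 0.0, 0.0]]
`accumulate(grad_refs[1], [2.5, 1.5, 5.5])` → gradients = [6.0, 4.5, 9.5, 0.0, 0.0, 0.0, 0.0]; grad_refs = [[6.0, 4.5, 9.5, 0.0, 0.0, 0.0, 0.0], [6.0, 4.5, 9.5, 0.0, 0.0, 0.0, 0.0], [6.0, 4.5, 9.5, 0.0, 0.0, 0.0, 0.0], [6.0, 4.5, 9.5, 0.0, 0.0, 0.0, 0.0], [6.0, 4.5, 9.5, 0.0, 0.0, 0.0, 0.0], [6.0, 4.5, 9.5, 0.0, 0.0, 0.0, 0.0]]
`print(gradients)` → prints [6.0, 4.5, 9.5, 0.0, 0.0, 0.0, 0.0]
`print(grad_refs[0] is grad_refs[1])` → prints True

Answer:
[6.0, 4.5, 9.5, 0.0, 0.0, 0.0, 0.0]
True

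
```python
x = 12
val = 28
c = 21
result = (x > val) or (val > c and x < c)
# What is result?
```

Trace:
`x = 12` → x = 12
`val = 28` → val = 28
`c = 21` → c = 21
`result = (x > val) or (val > c and x < c)` → result = True
So result = True

Answer: True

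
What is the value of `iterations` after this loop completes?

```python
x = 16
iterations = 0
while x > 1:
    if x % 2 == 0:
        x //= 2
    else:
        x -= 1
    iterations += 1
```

Steps to reduce 16 to 1
`iterations` takes the values: 0 → 1 → 2 → 3 → 4

Answer: 4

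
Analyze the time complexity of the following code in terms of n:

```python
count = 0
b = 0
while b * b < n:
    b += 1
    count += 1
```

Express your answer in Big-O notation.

Each loop level contributes: √n. Multiplying the contributions gives O(√n).

Answer: O(√n)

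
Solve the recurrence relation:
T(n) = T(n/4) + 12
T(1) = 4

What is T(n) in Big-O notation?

Each step divides n by 4 and adds 12. After log_4(n) steps we reach T(1)=4. So T(n) = 12·log_4(n) + 4 = O(log n).

Answer: O(log n)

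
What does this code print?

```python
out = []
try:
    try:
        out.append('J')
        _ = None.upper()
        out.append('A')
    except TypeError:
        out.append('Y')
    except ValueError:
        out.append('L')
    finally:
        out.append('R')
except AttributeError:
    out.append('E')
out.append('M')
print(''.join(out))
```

Execution trace: 'J' (try body) → 'R' (finally) → 'E' (outer except AttributeError) → 'M' (after the try/except). Output: JREM

Answer: JREM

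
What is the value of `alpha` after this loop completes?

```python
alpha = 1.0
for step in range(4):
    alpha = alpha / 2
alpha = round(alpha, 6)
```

Halving LR 4 times: 1 / 2^4
`alpha` takes the values: 1.0 → 0.5 → 0.25 → 0.125 → 0.0625

Answer: 0.0625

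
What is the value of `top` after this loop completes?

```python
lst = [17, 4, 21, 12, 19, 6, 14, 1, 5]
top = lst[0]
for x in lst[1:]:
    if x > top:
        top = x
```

Maximum of [17, 4, 21, 12, 19, 6, 14, 1, 5]
`top` takes the values: 17 → 21

Answer: 21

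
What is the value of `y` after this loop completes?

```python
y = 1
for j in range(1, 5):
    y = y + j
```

Start at 1, add 1 through 4
`y` takes the values: 1 → 2 → 4 → 7 → 11

Answer: 11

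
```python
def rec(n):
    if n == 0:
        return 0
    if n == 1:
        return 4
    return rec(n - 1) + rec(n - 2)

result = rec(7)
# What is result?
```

Build up from base cases: rec(0)=0, rec(1)=4, rec(2)=4, rec(3)=8, rec(4)=12, rec(5)=20, rec(6)=32, ..., rec(7)=52

Answer: 52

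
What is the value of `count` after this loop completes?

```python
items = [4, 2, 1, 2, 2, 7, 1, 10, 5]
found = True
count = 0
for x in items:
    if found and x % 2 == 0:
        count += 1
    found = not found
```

Count even values at even positions
`count` takes the values: 0 → 1 → 2

Answer: 2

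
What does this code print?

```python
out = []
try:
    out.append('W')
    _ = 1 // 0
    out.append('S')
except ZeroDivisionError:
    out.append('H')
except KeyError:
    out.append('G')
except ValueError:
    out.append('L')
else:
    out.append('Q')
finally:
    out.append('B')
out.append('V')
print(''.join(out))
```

Execution trace: 'W' (try body) → 'H' (except ZeroDivisionError) → 'B' (finally) → 'V' (after the try/except). Output: WHBV

Answer: WHBV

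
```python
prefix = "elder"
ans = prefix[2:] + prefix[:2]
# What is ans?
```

Trace:
`prefix = "elder"` → prefix = 'elder'
`ans = prefix[2:] + prefix[:2]` → ans = 'derel'
So ans = 'derel'

Answer: 'derel'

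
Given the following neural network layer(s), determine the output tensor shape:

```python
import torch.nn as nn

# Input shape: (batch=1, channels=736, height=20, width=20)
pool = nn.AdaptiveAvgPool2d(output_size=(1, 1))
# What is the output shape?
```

Input: (1, 736, 20, 20) -> Output: (1, 736, 1, 1)

Answer: (1, 736, 1, 1)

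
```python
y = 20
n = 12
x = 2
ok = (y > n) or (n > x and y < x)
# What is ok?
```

Trace:
`y = 20` → y = 20
`n = 12` → n = 12
`x = 2` → x = 2
`ok = (y > n) or (n > x and y < x)` → ok = True
So ok = True

Answer: True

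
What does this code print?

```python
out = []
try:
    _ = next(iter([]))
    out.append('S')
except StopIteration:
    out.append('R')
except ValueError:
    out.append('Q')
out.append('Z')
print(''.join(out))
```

Execution trace: 'R' (except StopIteration) → 'Z' (after the try/except). Output: RZ

Answer: RZ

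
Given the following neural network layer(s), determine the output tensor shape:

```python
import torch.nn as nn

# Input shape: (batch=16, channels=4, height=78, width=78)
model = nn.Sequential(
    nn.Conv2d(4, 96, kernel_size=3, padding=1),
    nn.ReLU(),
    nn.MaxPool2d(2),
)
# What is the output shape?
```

Input: (16, 4, 78, 78) -> after Conv2d: (16, 96, 78, 78) -> after ReLU: (16, 96, 78, 78) -> Output: (16, 96, 39, 39)

Answer: (16, 96, 39, 39)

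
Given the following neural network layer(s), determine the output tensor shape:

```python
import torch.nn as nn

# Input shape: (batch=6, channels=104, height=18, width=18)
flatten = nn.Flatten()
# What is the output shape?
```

Input: (6, 104, 18, 18) -> Output: (6, 33696)

Answer: (6, 33696)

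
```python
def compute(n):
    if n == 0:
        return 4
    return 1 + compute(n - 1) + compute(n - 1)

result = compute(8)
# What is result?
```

compute(n) = 1 + 2·compute(n-1), compute(0)=4. Closed form: (4+1)·2^8 - 1 = 1279.

Answer: 1279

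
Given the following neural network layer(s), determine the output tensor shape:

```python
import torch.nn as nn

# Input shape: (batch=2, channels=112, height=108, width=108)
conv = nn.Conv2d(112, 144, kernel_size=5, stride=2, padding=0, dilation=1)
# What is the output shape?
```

Input: (2, 112, 108, 108) -> Output: (2, 144, 52, 52)

Answer: (2, 144, 52, 52)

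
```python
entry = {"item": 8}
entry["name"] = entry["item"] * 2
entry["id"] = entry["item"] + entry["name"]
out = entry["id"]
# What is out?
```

Trace:
`entry = {"item": 8}` → entry = {'item': 8}
`entry["name"] = entry["item"] * 2` → entry = {'item': 8, 'name': 16}
`entry["id"] = entry["item"] + entry["name"]` → entry = {'item': 8, 'name': 16, 'id': 24}
`out = entry["id"]` → out = 24
So out = 24

Answer: 24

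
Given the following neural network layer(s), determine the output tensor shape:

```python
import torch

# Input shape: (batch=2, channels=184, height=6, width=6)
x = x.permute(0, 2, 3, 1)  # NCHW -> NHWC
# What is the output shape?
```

Input: (2, 184, 6, 6) -> Output: (2, 6, 6, 184)

Answer: (2, 6, 6, 184)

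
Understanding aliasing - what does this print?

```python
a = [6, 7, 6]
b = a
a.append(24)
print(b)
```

Key concept: basic list aliasing.
Step by step:
`a = [6, 7, 6]` → a = [6, 7, 6]
`b = a` → b = [6, 7, 6] (same object as a)
`a.append(24)` → a = [6, 7, 6, 24] (same object as b); b = [6, 7, 6, 24] (same object as a)
`print(b)` → prints [6, 7, 6, 24]

Answer: [6, 7, 6, 24]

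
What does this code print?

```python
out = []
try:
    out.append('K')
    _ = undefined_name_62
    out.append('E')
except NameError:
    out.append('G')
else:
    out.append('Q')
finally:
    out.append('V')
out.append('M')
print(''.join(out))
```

Execution trace: 'K' (try body) → 'G' (except NameError) → 'V' (finally) → 'M' (after the try/except). Output: KGVM

Answer: KGVM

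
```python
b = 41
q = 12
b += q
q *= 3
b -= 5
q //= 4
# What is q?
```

Trace:
`b = 41` → b = 41
`q = 12` → q = 12
`b += q` → b = 53
`q *= 3` → q = 36
`b -= 5` → b = 48
`q //= 4` → q = 9
So q = 9

Answer: 9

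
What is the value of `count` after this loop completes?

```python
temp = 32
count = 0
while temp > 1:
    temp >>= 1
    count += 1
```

Count right shifts until 1
`count` takes the values: 0 → 1 → 2 → 3 → 4 → 5

Answer: 5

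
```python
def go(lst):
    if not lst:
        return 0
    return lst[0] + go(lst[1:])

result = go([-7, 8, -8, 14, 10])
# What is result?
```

(-7) + 8 + (-8) + 14 + 10 + 0 = 17

Answer: 17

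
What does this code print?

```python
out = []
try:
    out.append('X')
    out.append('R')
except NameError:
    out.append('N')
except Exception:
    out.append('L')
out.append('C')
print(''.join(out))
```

Execution trace: 'X' (try body) → 'R' (try body, no exception) → 'C' (after the try/except). Output: XRC

Answer: XRC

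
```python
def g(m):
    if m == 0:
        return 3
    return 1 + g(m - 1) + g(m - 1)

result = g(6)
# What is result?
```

g(m) = 1 + 2·g(m-1), g(0)=3. Closed form: (3+1)·2^6 - 1 = 255.

Answer: 255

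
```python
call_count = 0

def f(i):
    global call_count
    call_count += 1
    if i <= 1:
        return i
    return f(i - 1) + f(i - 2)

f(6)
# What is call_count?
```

Calls(i) = 1 + Calls(i-1) + Calls(i-2); Calls(0)=Calls(1)=1. For i=6 this gives 25.

Answer: 25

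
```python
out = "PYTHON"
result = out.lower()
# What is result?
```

Trace:
`out = "PYTHON"` → out = 'PYTHON'
`result = out.lower()` → result = 'python'
So result = 'python'

Answer: 'python'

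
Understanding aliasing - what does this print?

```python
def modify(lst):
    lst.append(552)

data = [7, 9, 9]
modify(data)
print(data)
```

Key concept: function modifies passed list.
Step by step:
`data = [7, 9, 9]` → data = [7, 9, 9]
`modify(data)` → data = [7, 9, 9, 552]
`print(data)` → prints [7, 9, 9, 552]

Answer: [7, 9, 9, 552]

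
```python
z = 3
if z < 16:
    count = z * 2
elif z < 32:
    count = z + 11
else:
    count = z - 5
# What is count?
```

Trace:
`z = 3` → z = 3
`if z < 16: ...` → z < 16 is True → count = 6
So count = 6

Answer: 6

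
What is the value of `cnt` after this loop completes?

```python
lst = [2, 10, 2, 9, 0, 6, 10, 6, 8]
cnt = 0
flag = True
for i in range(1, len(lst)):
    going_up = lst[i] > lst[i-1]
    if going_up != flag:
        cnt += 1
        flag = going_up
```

Count direction changes in [2, 10, 2, 9, 0, 6, 10, 6, 8]
`cnt` takes the values: 0 → 1 → 2 → 3 → 4 → 5 → 6

Answer: 6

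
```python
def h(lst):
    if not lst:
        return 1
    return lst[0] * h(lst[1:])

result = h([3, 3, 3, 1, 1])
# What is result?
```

Product over [3, 3, 3, 1, 1] = 3 * 3 * 3 * 1 * 1 = 27

Answer: 27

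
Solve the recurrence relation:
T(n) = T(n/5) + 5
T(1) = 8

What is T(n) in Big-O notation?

Each step divides n by 5 and adds 5. After log_5(n) steps we reach T(1)=8. So T(n) = 5·log_5(n) + 8 = O(log n).

Answer: O(log n)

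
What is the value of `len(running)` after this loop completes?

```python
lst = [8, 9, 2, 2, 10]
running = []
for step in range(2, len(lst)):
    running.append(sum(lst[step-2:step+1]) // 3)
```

Number of 3-element averages
`running` takes the values: [] → [6] → [6, 4] → [6, 4, 4]
So `len(running)` = 3

Answer: 3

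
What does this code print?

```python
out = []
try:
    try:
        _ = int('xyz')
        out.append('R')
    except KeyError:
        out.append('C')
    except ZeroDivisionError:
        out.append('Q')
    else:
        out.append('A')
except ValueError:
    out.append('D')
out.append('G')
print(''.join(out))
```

Execution trace: 'D' (outer except ValueError) → 'G' (after the try/except). Output: DG

Answer: DG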